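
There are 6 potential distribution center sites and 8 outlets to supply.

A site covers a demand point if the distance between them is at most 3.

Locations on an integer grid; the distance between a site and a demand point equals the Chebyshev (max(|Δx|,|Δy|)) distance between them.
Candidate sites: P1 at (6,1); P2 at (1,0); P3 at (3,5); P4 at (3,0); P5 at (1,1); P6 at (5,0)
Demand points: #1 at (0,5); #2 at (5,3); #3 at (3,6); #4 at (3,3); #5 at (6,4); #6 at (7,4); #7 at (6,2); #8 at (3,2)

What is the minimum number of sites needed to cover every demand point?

Coverage sets (demand points within 3 of each site):
  P1: {#2, #4, #5, #6, #7, #8}
  P2: {#4, #8}
  P3: {#1, #2, #3, #4, #5, #7, #8}
  P4: {#2, #4, #7, #8}
  P5: {#4, #8}
  P6: {#2, #4, #7, #8}
No single site covers all 8 demand points.
But {P1, P3} covers everything, so the minimum is 2.

2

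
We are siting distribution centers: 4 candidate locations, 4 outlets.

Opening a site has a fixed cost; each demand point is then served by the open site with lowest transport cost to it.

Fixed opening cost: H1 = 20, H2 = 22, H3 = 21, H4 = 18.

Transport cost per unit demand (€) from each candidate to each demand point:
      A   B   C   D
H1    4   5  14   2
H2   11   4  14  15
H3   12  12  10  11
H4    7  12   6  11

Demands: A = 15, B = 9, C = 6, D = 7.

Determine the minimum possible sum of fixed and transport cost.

Open {H1, H4}: assign each demand point to its cheapest open site.
  A→H1 15×4=60, B→H1 9×5=45, C→H4 6×6=36, D→H1 7×2=14
  transport cost 155, fixed 38 → total 193.
Compare {H1, H2, H4}: transport cost 146 + fixed 60 = 206.
Compare {H1, H3, H4}: transport cost 155 + fixed 59 = 214.
Compare {H1, H3}: transport cost 179 + fixed 41 = 220.
All other subsets cost ≥ 206. Minimum total cost: 193.

193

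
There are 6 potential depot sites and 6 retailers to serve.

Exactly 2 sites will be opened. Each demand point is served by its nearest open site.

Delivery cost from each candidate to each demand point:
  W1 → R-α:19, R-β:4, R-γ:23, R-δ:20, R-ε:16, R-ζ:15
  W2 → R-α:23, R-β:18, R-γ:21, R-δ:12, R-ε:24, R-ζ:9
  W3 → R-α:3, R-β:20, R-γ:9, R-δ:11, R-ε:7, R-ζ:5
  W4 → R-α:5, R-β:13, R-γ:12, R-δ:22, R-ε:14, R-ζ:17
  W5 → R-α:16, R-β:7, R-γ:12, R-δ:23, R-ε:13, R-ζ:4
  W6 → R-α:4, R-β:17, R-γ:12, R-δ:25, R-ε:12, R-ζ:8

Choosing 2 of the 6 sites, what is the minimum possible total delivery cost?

39

Open {W1, W3}.
  R-α→W3 3, R-β→W1 4, R-γ→W3 9, R-δ→W3 11, R-ε→W3 7, R-ζ→W3 5  ⇒ total 39.
Compare {W3, W5}: total 41.
Compare {W3, W4}: total 48.
No size-2 selection does better; minimum is 39.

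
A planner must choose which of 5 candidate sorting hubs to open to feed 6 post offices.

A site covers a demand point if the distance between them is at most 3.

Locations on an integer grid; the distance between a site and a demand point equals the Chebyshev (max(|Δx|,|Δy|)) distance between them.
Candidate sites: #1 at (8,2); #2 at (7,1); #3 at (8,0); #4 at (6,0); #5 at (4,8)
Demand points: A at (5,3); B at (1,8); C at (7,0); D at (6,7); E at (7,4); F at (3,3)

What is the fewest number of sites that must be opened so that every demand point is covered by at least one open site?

Coverage sets (demand points within 3 of each site):
  #1: {A, C, E}
  #2: {A, C, E}
  #3: {A, C}
  #4: {A, C, F}
  #5: {B, D}
No 2 sites suffice: every size-2 union leaves at least one demand point uncovered.
But {#1, #4, #5} covers everything, so the minimum is 3.

3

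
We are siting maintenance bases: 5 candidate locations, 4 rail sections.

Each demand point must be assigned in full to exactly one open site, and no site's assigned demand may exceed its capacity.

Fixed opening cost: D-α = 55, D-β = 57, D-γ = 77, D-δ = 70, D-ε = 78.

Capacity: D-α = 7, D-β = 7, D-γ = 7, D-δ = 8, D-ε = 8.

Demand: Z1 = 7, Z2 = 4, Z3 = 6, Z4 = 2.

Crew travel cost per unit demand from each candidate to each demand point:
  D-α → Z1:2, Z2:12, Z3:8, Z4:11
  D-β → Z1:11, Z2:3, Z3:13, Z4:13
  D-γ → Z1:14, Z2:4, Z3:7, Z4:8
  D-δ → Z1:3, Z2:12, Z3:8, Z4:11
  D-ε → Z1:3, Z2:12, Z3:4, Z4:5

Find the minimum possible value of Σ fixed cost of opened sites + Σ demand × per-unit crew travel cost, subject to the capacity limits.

Open {D-α, D-β, D-ε}; cheapest assignment that respects the capacities:
  D-α (cap 7, load 7): Z1 — cost 7×2 = 14
  D-β (cap 7, load 4): Z2 — cost 4×3 = 12
  D-ε (cap 8, load 8): Z3, Z4 — cost 6×4 + 2×5 = 34
  Shipping 60, fixed 190 → total 250.
  Any other capacity-feasible assignment to {D-α, D-β, D-ε} ships for at least 60.
Compare {D-β, D-δ, D-ε}: its best feasible assignment gives total 272.
Compare {D-α, D-γ, D-ε}: its best feasible assignment gives total 274.
Every other set of open sites that can feasibly serve all demand totals ≥ 272 even under its best assignment. Minimum: 250.

250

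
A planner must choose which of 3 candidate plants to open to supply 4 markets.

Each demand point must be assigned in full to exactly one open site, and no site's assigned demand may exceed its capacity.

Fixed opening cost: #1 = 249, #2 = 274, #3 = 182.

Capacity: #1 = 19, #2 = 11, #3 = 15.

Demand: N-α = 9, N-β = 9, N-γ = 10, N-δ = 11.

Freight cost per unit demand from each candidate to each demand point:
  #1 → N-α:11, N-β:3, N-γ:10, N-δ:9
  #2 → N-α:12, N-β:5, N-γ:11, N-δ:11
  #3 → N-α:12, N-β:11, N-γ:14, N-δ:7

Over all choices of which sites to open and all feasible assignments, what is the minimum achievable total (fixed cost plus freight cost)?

Open {#1, #2, #3}; cheapest assignment that respects the capacities:
  #1 (cap 19, load 19): N-β, N-γ — cost 9×3 + 10×10 = 127
  #2 (cap 11, load 9): N-α — cost 9×12 = 108
  #3 (cap 15, load 11): N-δ — cost 11×7 = 77
  Shipping 312, fixed 705 → total 1017.
  Any other capacity-feasible assignment to {#1, #2, #3} ships for at least 312.
Total demand is 39 and no other set of sites has combined capacity ≥ 39, so {#1, #2, #3} is the only feasible choice of open sites. Minimum: 1017.

1017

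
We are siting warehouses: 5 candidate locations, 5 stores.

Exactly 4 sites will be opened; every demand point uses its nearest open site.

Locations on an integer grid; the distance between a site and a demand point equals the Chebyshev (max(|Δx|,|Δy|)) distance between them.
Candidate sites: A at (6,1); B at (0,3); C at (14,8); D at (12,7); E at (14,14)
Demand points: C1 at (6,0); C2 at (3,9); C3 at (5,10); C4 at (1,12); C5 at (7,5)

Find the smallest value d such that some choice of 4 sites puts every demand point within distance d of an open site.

Open {A, B, C, D}.
  Farthest demand point is C4 at distance 9 (to B); all others are ≤ 9.
With {A, B, C, E} the worst case is 9.
With {A, B, D, E} the worst case is 9.
No size-4 selection achieves below 9.

9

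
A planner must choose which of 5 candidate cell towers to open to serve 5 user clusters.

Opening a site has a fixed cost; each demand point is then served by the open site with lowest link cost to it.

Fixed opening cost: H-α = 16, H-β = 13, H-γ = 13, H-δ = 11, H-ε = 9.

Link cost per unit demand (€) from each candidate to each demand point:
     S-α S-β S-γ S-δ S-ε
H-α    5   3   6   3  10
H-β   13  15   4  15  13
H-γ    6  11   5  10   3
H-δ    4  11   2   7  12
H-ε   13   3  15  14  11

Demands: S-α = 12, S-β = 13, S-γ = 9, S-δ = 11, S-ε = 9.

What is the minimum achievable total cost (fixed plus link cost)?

Open {H-α, H-γ, H-δ}: assign each demand point to its cheapest open site.
  S-α→H-δ 12×4=48, S-β→H-α 13×3=39, S-γ→H-δ 9×2=18, S-δ→H-α 11×3=33, S-ε→H-γ 9×3=27
  link cost 165, fixed 40 → total 205.
Compare {H-α, H-γ, H-δ, H-ε}: link cost 165 + fixed 49 = 214.
Compare {H-α, H-β, H-γ, H-δ}: link cost 165 + fixed 53 = 218.
Compare {H-α, H-β, H-γ, H-δ, H-ε}: link cost 165 + fixed 62 = 227.
All other subsets cost ≥ 214. Minimum total cost: 205.

205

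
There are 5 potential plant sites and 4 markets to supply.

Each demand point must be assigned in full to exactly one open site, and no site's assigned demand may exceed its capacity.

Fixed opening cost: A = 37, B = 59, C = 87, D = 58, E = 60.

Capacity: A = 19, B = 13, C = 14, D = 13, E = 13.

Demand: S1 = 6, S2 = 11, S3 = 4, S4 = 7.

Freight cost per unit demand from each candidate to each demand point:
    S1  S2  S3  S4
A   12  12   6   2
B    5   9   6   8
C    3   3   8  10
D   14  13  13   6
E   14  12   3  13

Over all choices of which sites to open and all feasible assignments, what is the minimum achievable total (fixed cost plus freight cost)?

Open {A, C}; cheapest assignment that respects the capacities:
  A (cap 19, load 17): S1, S3, S4 — cost 6×12 + 4×6 + 7×2 = 110
  C (cap 14, load 11): S2 — cost 11×3 = 33
  Shipping 143, fixed 124 → total 267.
  Any other capacity-feasible assignment to {A, C} ships for at least 143.
Compare {A, B, C}: its best feasible assignment gives total 284.
Compare {A, B}: its best feasible assignment gives total 296.
Every other set of open sites that can feasibly serve all demand totals ≥ 284 even under its best assignment. Minimum: 267.

267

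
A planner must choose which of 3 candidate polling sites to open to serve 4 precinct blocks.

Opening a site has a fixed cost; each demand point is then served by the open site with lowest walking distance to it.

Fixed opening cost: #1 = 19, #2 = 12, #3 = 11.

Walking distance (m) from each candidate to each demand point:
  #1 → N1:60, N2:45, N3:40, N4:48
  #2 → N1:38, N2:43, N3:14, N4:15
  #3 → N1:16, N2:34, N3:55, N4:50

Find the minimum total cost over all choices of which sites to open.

Open {#2, #3}: assign each demand point to its cheapest open site.
  N1→#3 16, N2→#3 34, N3→#2 14, N4→#2 15
  walking distance 79, fixed 23 → total 102.
Compare {#1, #2, #3}: walking distance 79 + fixed 42 = 121.
Compare {#2}: walking distance 110 + fixed 12 = 122.
Compare {#1, #2}: walking distance 110 + fixed 31 = 141.
All other subsets cost ≥ 121. Minimum total cost: 102.

102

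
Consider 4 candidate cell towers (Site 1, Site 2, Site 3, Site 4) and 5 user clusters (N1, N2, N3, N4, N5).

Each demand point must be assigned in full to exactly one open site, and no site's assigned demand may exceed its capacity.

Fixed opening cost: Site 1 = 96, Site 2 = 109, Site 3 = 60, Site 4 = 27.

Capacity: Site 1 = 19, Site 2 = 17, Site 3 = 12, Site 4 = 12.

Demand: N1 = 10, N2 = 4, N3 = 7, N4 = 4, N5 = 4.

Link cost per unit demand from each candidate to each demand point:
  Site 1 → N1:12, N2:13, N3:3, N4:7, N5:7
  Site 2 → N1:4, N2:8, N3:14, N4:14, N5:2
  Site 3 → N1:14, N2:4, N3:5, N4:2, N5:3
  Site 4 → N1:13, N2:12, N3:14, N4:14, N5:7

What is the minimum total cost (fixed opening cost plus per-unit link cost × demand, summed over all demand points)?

Open {Site 1, Site 3}; cheapest assignment that respects the capacities:
  Site 1 (cap 19, load 17): N1, N3 — cost 10×12 + 7×3 = 141
  Site 3 (cap 12, load 12): N2, N4, N5 — cost 4×4 + 4×2 + 4×3 = 36
  Shipping 177, fixed 156 → total 333.
  Any other capacity-feasible assignment to {Site 1, Site 3} ships for at least 177.
Compare {Site 2, Site 3, Site 4}: its best feasible assignment gives total 335.
Compare {Site 2, Site 3}: its best feasible assignment gives total 343.
Every other set of open sites that can feasibly serve all demand totals ≥ 335 even under its best assignment. Minimum: 333.

333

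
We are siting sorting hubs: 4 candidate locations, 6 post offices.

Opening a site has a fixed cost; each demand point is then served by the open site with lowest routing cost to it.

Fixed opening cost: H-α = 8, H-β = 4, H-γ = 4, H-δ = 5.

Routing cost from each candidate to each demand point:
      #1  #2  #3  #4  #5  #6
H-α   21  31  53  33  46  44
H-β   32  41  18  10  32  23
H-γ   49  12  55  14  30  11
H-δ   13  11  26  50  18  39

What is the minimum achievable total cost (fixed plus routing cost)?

Open {H-β, H-γ, H-δ}: assign each demand point to its cheapest open site.
  #1→H-δ 13, #2→H-δ 11, #3→H-β 18, #4→H-β 10, #5→H-δ 18, #6→H-γ 11
  routing cost 81, fixed 13 → total 94.
Compare {H-β, H-δ}: routing cost 93 + fixed 9 = 102.
Compare {H-γ, H-δ}: routing cost 93 + fixed 9 = 102.
Compare {H-α, H-β, H-γ, H-δ}: routing cost 81 + fixed 21 = 102.
All other subsets cost ≥ 102. Minimum total cost: 94.

94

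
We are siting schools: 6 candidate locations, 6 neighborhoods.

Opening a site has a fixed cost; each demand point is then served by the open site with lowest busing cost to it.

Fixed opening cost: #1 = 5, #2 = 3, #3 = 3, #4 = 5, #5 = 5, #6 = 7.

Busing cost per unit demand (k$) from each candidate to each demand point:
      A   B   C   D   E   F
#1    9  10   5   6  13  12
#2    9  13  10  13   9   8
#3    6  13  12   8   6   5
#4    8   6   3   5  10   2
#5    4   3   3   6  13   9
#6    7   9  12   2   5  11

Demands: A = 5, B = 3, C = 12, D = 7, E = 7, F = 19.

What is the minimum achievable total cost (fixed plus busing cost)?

Open {#4, #5, #6}: assign each demand point to its cheapest open site.
  A→#5 5×4=20, B→#5 3×3=9, C→#4 12×3=36, D→#6 7×2=14, E→#6 7×5=35, F→#4 19×2=38
  busing cost 152, fixed 17 → total 169.
Compare {#2, #4, #5, #6}: busing cost 152 + fixed 20 = 172.
Compare {#3, #4, #5, #6}: busing cost 152 + fixed 20 = 172.
Compare {#1, #4, #5, #6}: busing cost 152 + fixed 22 = 174.
All other subsets cost ≥ 172. Minimum total cost: 169.

169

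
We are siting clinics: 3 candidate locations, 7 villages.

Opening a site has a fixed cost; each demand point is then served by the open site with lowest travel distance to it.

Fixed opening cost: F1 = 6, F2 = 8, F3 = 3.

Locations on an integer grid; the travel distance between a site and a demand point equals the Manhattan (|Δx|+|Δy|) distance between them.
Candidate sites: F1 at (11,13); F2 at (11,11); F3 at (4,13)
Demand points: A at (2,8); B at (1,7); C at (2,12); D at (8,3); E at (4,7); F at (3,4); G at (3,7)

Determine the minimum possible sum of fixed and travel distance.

59

Open {F3}: assign each demand point to its cheapest open site.
  A→F3 7, B→F3 9, C→F3 3, D→F3 14, E→F3 6, F→F3 10, G→F3 7
  travel distance 56, fixed 3 → total 59.
Compare {F1, F3}: travel distance 55 + fixed 9 = 64.
Compare {F2, F3}: travel distance 53 + fixed 11 = 64.
Compare {F1, F2, F3}: travel distance 53 + fixed 17 = 70.
All other subsets cost ≥ 64. Minimum total cost: 59.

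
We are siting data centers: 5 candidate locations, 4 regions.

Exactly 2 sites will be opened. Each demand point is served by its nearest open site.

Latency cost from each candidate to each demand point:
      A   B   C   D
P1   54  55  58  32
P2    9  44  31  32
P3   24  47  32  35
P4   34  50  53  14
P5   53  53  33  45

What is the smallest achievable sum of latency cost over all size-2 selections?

Open {P2, P4}.
  A→P2 9, B→P2 44, C→P2 31, D→P4 14  ⇒ total 98.
Compare {P1, P2}: total 116.
Compare {P2, P3}: total 116.
No size-2 selection does better; minimum is 98.

98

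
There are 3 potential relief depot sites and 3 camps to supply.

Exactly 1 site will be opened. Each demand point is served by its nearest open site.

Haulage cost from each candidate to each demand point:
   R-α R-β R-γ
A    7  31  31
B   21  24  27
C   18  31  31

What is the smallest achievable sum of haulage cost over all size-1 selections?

69

Open {A}.
  R-α→A 7, R-β→A 31, R-γ→A 31  ⇒ total 69.
Compare {B}: total 72.
Compare {C}: total 80.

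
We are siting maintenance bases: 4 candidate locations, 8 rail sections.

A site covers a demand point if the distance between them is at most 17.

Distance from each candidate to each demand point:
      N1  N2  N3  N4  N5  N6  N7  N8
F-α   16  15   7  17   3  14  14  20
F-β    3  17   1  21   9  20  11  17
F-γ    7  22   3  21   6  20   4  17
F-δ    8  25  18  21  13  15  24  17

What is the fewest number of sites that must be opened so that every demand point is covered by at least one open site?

Coverage sets (demand points within 17 of each site):
  F-α: {N1, N2, N3, N4, N5, N6, N7}
  F-β: {N1, N2, N3, N5, N7, N8}
  F-γ: {N1, N3, N5, N7, N8}
  F-δ: {N1, N5, N6, N8}
No single site covers all 8 demand points.
But {F-α, F-β} covers everything, so the minimum is 2.

2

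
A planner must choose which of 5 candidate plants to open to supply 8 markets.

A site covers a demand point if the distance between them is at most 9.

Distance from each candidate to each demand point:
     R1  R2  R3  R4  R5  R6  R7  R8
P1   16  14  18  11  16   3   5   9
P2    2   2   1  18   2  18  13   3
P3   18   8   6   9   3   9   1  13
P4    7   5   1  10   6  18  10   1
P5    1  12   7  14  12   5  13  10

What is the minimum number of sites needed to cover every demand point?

2

Coverage sets (demand points within 9 of each site):
  P1: {R6, R7, R8}
  P2: {R1, R2, R3, R5, R8}
  P3: {R2, R3, R4, R5, R6, R7}
  P4: {R1, R2, R3, R5, R8}
  P5: {R1, R3, R6}
No single site covers all 8 demand points.
But {P2, P3} covers everything, so the minimum is 2.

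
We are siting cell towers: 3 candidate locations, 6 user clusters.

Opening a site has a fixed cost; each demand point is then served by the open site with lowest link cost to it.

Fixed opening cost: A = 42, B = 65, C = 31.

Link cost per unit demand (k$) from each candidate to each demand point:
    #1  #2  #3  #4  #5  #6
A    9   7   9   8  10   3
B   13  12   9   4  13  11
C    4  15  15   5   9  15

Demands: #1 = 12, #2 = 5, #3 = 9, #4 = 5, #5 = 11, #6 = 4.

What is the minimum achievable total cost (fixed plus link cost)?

Open {A, C}: assign each demand point to its cheapest open site.
  #1→C 12×4=48, #2→A 5×7=35, #3→A 9×9=81, #4→C 5×5=25, #5→C 11×9=99, #6→A 4×3=12
  link cost 300, fixed 73 → total 373.
Compare {A}: link cost 386 + fixed 42 = 428.
Compare {A, B, C}: link cost 295 + fixed 138 = 433.
Compare {B, C}: link cost 352 + fixed 96 = 448.
All other subsets cost ≥ 428. Minimum total cost: 373.

373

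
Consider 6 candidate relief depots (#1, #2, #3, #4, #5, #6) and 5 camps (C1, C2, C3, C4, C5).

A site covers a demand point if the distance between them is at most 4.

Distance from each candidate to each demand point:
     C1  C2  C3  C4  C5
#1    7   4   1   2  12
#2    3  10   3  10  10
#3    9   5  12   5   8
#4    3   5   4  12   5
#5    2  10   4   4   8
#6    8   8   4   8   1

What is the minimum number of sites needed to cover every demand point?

Coverage sets (demand points within 4 of each site):
  #1: {C2, C3, C4}
  #2: {C1, C3}
  #3: {}
  #4: {C1, C3}
  #5: {C1, C3, C4}
  #6: {C3, C5}
No 2 sites suffice: every size-2 union leaves at least one demand point uncovered.
But {#1, #2, #6} covers everything, so the minimum is 3.

3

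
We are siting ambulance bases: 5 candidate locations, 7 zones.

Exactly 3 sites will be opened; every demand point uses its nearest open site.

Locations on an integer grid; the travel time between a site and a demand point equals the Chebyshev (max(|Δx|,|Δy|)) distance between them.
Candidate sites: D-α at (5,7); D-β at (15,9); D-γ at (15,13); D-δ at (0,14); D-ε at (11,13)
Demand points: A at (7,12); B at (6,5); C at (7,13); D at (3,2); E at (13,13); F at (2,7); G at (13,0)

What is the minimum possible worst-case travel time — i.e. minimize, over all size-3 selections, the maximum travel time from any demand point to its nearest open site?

8

Open {D-α, D-β, D-γ}.
  Farthest demand point is G at travel time 8 (to D-α); all others are ≤ 8.
With {D-α, D-β, D-δ} the worst case is 8.
With {D-α, D-β, D-ε} the worst case is 8.
No size-3 selection achieves below 8.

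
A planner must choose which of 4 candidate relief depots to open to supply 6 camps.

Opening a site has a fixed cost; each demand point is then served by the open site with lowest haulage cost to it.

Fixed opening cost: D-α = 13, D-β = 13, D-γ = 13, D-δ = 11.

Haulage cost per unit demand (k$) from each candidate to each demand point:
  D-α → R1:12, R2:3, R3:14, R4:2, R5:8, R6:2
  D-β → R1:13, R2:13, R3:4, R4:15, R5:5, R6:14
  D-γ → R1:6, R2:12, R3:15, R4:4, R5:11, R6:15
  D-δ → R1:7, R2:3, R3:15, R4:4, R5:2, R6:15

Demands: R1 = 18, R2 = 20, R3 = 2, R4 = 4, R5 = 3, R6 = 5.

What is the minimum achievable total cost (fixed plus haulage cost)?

Open {D-α, D-β, D-γ}: assign each demand point to its cheapest open site.
  R1→D-γ 18×6=108, R2→D-α 20×3=60, R3→D-β 2×4=8, R4→D-α 4×2=8, R5→D-β 3×5=15, R6→D-α 5×2=10
  haulage cost 209, fixed 39 → total 248.
Compare {D-α, D-β, D-γ, D-δ}: haulage cost 200 + fixed 50 = 250.
Compare {D-α, D-β, D-δ}: haulage cost 218 + fixed 37 = 255.
Compare {D-α, D-γ, D-δ}: haulage cost 220 + fixed 37 = 257.
All other subsets cost ≥ 250. Minimum total cost: 248.

248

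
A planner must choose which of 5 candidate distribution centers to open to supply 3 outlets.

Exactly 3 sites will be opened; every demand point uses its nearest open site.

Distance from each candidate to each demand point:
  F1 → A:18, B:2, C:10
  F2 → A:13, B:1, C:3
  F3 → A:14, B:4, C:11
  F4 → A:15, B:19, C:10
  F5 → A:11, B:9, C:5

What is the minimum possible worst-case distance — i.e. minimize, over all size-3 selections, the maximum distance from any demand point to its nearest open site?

11

Open {F1, F2, F5}.
  Farthest demand point is A at distance 11 (to F5); all others are ≤ 11.
With {F1, F3, F5} the worst case is 11.
With {F1, F4, F5} the worst case is 11.
No size-3 selection achieves below 11.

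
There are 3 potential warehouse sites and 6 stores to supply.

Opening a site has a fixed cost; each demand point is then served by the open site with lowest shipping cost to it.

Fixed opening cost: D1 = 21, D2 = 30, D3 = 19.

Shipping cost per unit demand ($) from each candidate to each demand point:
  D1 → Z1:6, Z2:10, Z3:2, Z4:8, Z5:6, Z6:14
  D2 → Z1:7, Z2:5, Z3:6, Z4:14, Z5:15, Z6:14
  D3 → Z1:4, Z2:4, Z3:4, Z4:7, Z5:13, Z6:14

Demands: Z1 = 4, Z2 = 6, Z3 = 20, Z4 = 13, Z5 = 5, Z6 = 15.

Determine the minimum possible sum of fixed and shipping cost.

Open {D1, D3}: assign each demand point to its cheapest open site.
  Z1→D3 4×4=16, Z2→D3 6×4=24, Z3→D1 20×2=40, Z4→D3 13×7=91, Z5→D1 5×6=30, Z6→D1 15×14=210
  shipping cost 411, fixed 40 → total 451.
Compare {D1, D2, D3}: shipping cost 411 + fixed 70 = 481.
Compare {D1}: shipping cost 468 + fixed 21 = 489.
Compare {D1, D2}: shipping cost 438 + fixed 51 = 489.
All other subsets cost ≥ 481. Minimum total cost: 451.

451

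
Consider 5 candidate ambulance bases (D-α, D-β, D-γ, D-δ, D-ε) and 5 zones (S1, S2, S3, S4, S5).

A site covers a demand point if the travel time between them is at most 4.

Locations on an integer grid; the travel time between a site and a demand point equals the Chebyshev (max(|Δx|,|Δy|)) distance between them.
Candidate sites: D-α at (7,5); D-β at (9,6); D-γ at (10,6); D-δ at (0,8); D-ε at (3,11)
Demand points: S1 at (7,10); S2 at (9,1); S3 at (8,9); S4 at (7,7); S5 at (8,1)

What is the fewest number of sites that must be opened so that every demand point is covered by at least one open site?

2

Coverage sets (demand points within 4 of each site):
  D-α: {S2, S3, S4, S5}
  D-β: {S1, S3, S4}
  D-γ: {S1, S3, S4}
  D-δ: {}
  D-ε: {S1, S4}
No single site covers all 5 demand points.
But {D-α, D-β} covers everything, so the minimum is 2.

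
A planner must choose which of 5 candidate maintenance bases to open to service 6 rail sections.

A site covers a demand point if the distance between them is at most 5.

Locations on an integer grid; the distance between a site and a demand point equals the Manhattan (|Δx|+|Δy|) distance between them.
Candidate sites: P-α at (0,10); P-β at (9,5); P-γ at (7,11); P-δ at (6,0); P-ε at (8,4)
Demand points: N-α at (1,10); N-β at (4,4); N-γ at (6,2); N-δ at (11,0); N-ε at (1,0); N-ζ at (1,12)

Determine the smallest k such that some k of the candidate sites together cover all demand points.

Coverage sets (demand points within 5 of each site):
  P-α: {N-α, N-ζ}
  P-β: {}
  P-γ: {}
  P-δ: {N-γ, N-δ, N-ε}
  P-ε: {N-β, N-γ}
No 2 sites suffice: every size-2 union leaves at least one demand point uncovered.
But {P-α, P-δ, P-ε} covers everything, so the minimum is 3.

3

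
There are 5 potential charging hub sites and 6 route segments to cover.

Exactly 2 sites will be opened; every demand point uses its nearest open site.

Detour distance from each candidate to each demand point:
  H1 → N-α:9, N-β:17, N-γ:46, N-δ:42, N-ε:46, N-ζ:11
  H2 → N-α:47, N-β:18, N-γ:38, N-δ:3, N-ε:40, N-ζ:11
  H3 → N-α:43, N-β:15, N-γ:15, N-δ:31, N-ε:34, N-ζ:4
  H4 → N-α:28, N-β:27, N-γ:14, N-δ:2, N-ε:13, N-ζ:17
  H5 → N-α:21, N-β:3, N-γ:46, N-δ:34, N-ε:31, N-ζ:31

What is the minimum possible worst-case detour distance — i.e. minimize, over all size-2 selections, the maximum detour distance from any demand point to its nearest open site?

17

Open {H1, H4}.
  Farthest demand point is N-β at detour distance 17 (to H1); all others are ≤ 17.
With {H4, H5} the worst case is 21.
With {H2, H4} the worst case is 28.
No size-2 selection achieves below 17.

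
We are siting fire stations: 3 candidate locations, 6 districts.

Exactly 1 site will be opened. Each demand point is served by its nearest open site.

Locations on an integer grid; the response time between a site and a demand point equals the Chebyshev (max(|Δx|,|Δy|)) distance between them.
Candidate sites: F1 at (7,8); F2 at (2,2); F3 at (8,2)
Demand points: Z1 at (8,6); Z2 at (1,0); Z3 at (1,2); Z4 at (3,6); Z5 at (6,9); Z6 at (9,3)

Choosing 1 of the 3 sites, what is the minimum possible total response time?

26

Open {F1}.
  Z1→F1 2, Z2→F1 8, Z3→F1 6, Z4→F1 4, Z5→F1 1, Z6→F1 5  ⇒ total 26.
Compare {F2}: total 27.
Compare {F3}: total 31.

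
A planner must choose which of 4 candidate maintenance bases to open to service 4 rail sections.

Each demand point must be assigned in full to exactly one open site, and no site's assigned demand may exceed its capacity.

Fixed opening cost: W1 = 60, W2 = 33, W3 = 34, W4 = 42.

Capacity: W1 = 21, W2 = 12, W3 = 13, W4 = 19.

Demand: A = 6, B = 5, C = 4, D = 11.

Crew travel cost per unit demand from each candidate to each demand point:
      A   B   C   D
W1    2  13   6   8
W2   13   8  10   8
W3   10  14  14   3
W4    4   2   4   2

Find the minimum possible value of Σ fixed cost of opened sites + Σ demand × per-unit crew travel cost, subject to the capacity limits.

159

Open {W3, W4}; cheapest assignment that respects the capacities:
  W3 (cap 13, load 11): D — cost 11×3 = 33
  W4 (cap 19, load 15): A, B, C — cost 6×4 + 5×2 + 4×4 = 50
  Shipping 83, fixed 76 → total 159.
  Any other capacity-feasible assignment to {W3, W4} ships for at least 83.
Compare {W1, W4}: its best feasible assignment gives total 170.
Compare {W2, W3, W4}: its best feasible assignment gives total 192.
Every other set of open sites that can feasibly serve all demand totals ≥ 170 even under its best assignment. Minimum: 159.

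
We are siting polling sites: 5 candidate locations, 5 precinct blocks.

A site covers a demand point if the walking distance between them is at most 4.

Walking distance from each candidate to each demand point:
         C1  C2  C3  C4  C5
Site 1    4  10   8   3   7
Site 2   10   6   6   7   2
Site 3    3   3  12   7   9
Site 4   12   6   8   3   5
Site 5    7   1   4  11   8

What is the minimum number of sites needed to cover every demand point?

Coverage sets (demand points within 4 of each site):
  Site 1: {C1, C4}
  Site 2: {C5}
  Site 3: {C1, C2}
  Site 4: {C4}
  Site 5: {C2, C3}
No 2 sites suffice: every size-2 union leaves at least one demand point uncovered.
But {Site 1, Site 2, Site 5} covers everything, so the minimum is 3.

3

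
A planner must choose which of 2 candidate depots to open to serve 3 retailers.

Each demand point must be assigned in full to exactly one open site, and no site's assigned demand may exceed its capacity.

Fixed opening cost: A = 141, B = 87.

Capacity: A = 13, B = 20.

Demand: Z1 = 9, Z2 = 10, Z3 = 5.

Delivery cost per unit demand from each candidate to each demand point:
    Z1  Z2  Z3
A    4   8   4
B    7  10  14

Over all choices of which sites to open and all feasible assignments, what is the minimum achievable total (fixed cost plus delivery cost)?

411

Open {A, B}; cheapest assignment that respects the capacities:
  A (cap 13, load 5): Z3 — cost 5×4 = 20
  B (cap 20, load 19): Z1, Z2 — cost 9×7 + 10×10 = 163
  Shipping 183, fixed 228 → total 411.
  Any other capacity-feasible assignment to {A, B} ships for at least 183.
Total demand is 24 and no other set of sites has combined capacity ≥ 24, so {A, B} is the only feasible choice of open sites. Minimum: 411.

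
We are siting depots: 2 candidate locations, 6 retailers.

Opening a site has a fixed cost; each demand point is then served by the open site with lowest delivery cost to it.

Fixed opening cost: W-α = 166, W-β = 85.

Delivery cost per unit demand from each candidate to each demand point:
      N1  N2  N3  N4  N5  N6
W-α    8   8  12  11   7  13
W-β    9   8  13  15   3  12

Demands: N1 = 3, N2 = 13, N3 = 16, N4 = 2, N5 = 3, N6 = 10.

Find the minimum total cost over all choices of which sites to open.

583

Open {W-β}: assign each demand point to its cheapest open site.
  N1→W-β 3×9=27, N2→W-β 13×8=104, N3→W-β 16×13=208, N4→W-β 2×15=30, N5→W-β 3×3=9, N6→W-β 10×12=120
  delivery cost 498, fixed 85 → total 583.
Compare {W-α}: delivery cost 493 + fixed 166 = 659.
Compare {W-α, W-β}: delivery cost 471 + fixed 251 = 722.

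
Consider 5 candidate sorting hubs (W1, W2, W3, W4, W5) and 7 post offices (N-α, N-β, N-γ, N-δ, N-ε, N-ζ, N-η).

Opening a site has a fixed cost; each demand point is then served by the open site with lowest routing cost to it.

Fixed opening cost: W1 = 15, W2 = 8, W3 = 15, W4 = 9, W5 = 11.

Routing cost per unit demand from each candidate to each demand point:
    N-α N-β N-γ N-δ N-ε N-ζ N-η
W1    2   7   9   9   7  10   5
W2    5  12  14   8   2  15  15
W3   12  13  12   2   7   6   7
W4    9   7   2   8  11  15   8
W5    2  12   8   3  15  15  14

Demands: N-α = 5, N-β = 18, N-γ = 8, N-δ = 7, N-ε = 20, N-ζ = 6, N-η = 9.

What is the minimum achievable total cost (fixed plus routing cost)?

334

Open {W1, W2, W3, W4}: assign each demand point to its cheapest open site.
  N-α→W1 5×2=10, N-β→W1 18×7=126, N-γ→W4 8×2=16, N-δ→W3 7×2=14, N-ε→W2 20×2=40, N-ζ→W3 6×6=36, N-η→W1 9×5=45
  routing cost 287, fixed 47 → total 334.
Compare {W1, W2, W3, W4, W5}: routing cost 287 + fixed 58 = 345.
Compare {W2, W3, W4, W5}: routing cost 305 + fixed 43 = 348.
Compare {W2, W3, W4}: routing cost 320 + fixed 32 = 352.
All other subsets cost ≥ 345. Minimum total cost: 334.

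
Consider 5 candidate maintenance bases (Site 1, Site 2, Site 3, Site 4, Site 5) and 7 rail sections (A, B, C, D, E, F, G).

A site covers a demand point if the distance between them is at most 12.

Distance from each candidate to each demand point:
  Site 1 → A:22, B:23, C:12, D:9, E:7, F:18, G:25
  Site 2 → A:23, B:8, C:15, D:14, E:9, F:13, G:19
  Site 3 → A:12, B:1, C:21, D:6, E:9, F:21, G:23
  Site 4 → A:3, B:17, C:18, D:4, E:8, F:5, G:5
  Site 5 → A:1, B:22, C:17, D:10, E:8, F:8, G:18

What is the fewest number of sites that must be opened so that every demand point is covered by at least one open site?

3

Coverage sets (demand points within 12 of each site):
  Site 1: {C, D, E}
  Site 2: {B, E}
  Site 3: {A, B, D, E}
  Site 4: {A, D, E, F, G}
  Site 5: {A, D, E, F}
No 2 sites suffice: every size-2 union leaves at least one demand point uncovered.
But {Site 1, Site 2, Site 4} covers everything, so the minimum is 3.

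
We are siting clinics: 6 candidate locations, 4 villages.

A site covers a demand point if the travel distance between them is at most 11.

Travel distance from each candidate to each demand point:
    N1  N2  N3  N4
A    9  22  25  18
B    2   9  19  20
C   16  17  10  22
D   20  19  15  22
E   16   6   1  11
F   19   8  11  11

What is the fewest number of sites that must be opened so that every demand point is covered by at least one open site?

Coverage sets (demand points within 11 of each site):
  A: {N1}
  B: {N1, N2}
  C: {N3}
  D: {}
  E: {N2, N3, N4}
  F: {N2, N3, N4}
No single site covers all 4 demand points.
But {A, E} covers everything, so the minimum is 2.

2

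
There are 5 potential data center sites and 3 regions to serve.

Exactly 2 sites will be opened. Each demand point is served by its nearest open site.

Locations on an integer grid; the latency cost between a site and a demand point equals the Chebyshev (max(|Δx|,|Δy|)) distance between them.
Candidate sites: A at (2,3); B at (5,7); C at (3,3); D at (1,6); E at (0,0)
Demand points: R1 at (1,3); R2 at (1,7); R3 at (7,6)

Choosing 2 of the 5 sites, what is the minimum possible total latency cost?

Open {B, D}.
  R1→D 3, R2→D 1, R3→B 2  ⇒ total 6.
Compare {A, B}: total 7.
Compare {A, D}: total 7.
No size-2 selection does better; minimum is 6.

6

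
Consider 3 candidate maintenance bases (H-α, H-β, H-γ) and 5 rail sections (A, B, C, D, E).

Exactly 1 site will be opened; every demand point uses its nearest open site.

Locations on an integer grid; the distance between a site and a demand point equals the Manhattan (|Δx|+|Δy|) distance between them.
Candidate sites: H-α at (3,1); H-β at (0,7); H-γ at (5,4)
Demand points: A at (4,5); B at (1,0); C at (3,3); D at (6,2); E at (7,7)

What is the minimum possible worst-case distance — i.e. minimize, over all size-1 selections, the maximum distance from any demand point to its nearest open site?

8

Open {H-γ}.
  Farthest demand point is B at distance 8 (to H-γ); all others are ≤ 8.
With {H-α} the worst case is 10.
With {H-β} the worst case is 11.
No size-1 selection achieves below 8.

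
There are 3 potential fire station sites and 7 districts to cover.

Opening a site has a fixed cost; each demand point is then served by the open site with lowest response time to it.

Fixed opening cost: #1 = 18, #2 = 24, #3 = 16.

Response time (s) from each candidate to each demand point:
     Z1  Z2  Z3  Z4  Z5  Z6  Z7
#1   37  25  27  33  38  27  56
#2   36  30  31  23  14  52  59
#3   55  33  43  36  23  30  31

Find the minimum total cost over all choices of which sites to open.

235

Open {#2, #3}: assign each demand point to its cheapest open site.
  Z1→#2 36, Z2→#2 30, Z3→#2 31, Z4→#2 23, Z5→#2 14, Z6→#3 30, Z7→#3 31
  response time 195, fixed 40 → total 235.
Compare {#1, #3}: response time 203 + fixed 34 = 237.
Compare {#1, #2, #3}: response time 183 + fixed 58 = 241.
Compare {#1, #2}: response time 208 + fixed 42 = 250.
All other subsets cost ≥ 237. Minimum total cost: 235.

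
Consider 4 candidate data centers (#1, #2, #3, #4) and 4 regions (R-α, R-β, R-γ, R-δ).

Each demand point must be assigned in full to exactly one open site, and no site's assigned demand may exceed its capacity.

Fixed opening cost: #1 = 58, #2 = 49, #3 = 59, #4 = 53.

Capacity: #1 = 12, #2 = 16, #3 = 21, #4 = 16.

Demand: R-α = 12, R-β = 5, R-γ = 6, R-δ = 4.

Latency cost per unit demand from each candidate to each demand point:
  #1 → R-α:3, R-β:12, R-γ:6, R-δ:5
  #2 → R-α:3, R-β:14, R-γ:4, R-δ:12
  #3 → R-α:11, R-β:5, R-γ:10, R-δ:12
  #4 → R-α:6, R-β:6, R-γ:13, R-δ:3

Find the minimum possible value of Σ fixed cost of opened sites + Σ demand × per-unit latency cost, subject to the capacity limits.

258

Open {#2, #4}; cheapest assignment that respects the capacities:
  #2 (cap 16, load 12): R-α — cost 12×3 = 36
  #4 (cap 16, load 15): R-β, R-γ, R-δ — cost 5×6 + 6×13 + 4×3 = 120
  Shipping 156, fixed 102 → total 258.
  Any other capacity-feasible assignment to {#2, #4} ships for at least 156.
Compare {#1, #2, #4}: its best feasible assignment gives total 262.
Compare {#1, #4}: its best feasible assignment gives total 267.
Every other set of open sites that can feasibly serve all demand totals ≥ 262 even under its best assignment. Minimum: 258.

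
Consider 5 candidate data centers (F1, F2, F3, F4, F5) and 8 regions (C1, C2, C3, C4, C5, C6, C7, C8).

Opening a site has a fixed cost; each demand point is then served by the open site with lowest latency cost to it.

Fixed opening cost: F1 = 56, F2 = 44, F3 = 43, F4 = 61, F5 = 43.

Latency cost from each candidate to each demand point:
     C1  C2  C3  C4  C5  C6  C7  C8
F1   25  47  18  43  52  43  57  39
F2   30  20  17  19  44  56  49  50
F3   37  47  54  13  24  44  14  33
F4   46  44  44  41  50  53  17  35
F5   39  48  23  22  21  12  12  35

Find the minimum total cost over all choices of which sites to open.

Open {F2, F5}: assign each demand point to its cheapest open site.
  C1→F2 30, C2→F2 20, C3→F2 17, C4→F2 19, C5→F5 21, C6→F5 12, C7→F5 12, C8→F5 35
  latency cost 166, fixed 87 → total 253.
Compare {F5}: latency cost 212 + fixed 43 = 255.
Compare {F2, F3}: latency cost 195 + fixed 87 = 282.
Compare {F3, F5}: latency cost 198 + fixed 86 = 284.
All other subsets cost ≥ 255. Minimum total cost: 253.

253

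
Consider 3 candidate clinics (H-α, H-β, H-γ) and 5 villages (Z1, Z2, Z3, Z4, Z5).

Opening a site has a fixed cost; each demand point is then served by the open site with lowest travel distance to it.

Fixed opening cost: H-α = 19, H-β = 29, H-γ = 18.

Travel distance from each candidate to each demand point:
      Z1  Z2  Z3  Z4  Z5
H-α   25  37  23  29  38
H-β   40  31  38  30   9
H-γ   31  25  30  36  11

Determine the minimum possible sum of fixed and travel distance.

Open {H-α, H-γ}: assign each demand point to its cheapest open site.
  Z1→H-α 25, Z2→H-γ 25, Z3→H-α 23, Z4→H-α 29, Z5→H-γ 11
  travel distance 113, fixed 37 → total 150.
Compare {H-γ}: travel distance 133 + fixed 18 = 151.
Compare {H-α, H-β}: travel distance 117 + fixed 48 = 165.
Compare {H-α}: travel distance 152 + fixed 19 = 171.
All other subsets cost ≥ 151. Minimum total cost: 150.

150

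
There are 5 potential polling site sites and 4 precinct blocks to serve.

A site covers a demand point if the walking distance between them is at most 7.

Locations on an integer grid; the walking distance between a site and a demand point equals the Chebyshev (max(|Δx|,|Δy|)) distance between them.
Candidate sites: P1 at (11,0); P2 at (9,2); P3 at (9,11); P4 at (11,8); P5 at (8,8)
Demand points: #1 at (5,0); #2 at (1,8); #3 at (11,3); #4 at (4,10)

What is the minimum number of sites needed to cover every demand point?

Coverage sets (demand points within 7 of each site):
  P1: {#1, #3}
  P2: {#1, #3}
  P3: {#4}
  P4: {#3, #4}
  P5: {#2, #3, #4}
No single site covers all 4 demand points.
But {P1, P5} covers everything, so the minimum is 2.

2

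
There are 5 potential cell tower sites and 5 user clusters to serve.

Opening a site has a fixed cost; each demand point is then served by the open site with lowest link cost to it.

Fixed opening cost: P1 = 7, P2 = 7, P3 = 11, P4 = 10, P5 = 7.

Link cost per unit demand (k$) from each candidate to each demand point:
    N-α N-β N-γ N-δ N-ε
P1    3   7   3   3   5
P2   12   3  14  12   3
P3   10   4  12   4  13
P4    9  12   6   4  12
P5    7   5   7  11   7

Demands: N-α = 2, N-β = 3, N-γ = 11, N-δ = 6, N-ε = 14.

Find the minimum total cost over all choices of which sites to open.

122

Open {P1, P2}: assign each demand point to its cheapest open site.
  N-α→P1 2×3=6, N-β→P2 3×3=9, N-γ→P1 11×3=33, N-δ→P1 6×3=18, N-ε→P2 14×3=42
  link cost 108, fixed 14 → total 122.
Compare {P1, P2, P5}: link cost 108 + fixed 21 = 129.
Compare {P1, P2, P4}: link cost 108 + fixed 24 = 132.
Compare {P1, P2, P3}: link cost 108 + fixed 25 = 133.
All other subsets cost ≥ 129. Minimum total cost: 122.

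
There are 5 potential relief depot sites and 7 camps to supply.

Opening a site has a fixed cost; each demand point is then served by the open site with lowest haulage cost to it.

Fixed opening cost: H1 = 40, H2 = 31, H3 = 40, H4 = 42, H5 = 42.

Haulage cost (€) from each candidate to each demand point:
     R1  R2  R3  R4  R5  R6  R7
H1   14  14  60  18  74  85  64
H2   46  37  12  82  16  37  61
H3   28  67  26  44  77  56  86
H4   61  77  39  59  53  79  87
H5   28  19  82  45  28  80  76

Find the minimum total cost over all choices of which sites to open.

Open {H1, H2}: assign each demand point to its cheapest open site.
  R1→H1 14, R2→H1 14, R3→H2 12, R4→H1 18, R5→H2 16, R6→H2 37, R7→H2 61
  haulage cost 172, fixed 71 → total 243.
Compare {H1, H2, H3}: haulage cost 172 + fixed 111 = 283.
Compare {H1, H2, H4}: haulage cost 172 + fixed 113 = 285.
Compare {H1, H2, H5}: haulage cost 172 + fixed 113 = 285.
All other subsets cost ≥ 283. Minimum total cost: 243.

243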